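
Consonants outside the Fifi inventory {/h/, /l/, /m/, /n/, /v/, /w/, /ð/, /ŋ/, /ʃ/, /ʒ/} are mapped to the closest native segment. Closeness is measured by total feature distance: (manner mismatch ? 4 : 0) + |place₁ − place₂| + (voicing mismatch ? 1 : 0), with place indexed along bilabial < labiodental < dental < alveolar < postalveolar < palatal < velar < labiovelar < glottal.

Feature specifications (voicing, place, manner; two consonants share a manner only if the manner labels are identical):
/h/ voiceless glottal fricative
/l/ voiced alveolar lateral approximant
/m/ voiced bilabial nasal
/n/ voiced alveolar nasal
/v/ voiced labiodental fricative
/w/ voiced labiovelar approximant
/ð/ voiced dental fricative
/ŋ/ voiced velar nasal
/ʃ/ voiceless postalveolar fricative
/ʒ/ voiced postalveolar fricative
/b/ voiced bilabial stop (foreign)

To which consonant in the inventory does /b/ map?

m

/m/ is closest: manner differs (stop→nasal, +4), place distance 0 (bilabial→bilabial), same voicing; total 4. Next closest is /v/ at distance 5.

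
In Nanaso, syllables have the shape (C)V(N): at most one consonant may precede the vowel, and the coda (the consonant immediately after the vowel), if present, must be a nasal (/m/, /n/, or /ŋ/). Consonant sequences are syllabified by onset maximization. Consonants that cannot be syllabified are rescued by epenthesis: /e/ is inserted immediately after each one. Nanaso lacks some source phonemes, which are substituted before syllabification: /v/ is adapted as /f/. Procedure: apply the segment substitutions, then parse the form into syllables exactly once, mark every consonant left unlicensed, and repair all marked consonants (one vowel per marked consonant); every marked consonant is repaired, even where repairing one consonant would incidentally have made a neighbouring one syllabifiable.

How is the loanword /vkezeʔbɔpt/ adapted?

fekezeʔebɔpete

Substitution: /v/ → /f/, giving /fkezeʔbɔpt/.
Under (C)V(N), the unsyllabifiable consonants are /f/, /ʔ/, /p/, /t/ (only a nasal (/m/, /n/, or /ŋ/) is licensed in coda position; onsets are limited to one consonant).
Inserting the epenthetic vowel yields /f/ → /fe/, /ʔ/ → /ʔe/, /p/ → /pe/, /t/ → /te/.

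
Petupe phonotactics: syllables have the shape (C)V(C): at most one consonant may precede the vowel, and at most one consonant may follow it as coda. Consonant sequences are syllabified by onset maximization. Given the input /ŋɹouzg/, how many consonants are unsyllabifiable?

2

The consonants /ŋ/, /g/ cannot be parsed into a legal (C)V(C) syllable (at most one coda consonant is licensed; onsets are limited to one consonant).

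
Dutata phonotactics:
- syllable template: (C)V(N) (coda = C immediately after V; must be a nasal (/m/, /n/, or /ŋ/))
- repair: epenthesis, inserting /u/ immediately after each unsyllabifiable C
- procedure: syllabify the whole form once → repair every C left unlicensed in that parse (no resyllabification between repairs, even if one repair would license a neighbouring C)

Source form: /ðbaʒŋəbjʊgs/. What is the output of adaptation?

Under (C)V(N), the unsyllabifiable consonants are /ð/, /ʒ/, /b/, /g/, /s/ (only a nasal (/m/, /n/, or /ŋ/) is licensed in coda position; onsets are limited to one consonant).
Epenthesis after each stranded consonant: /ð/ → /ðu/, /ʒ/ → /ʒu/, /b/ → /bu/, /g/ → /gu/, /s/ → /su/.

ðubaʒuŋəbujʊgusu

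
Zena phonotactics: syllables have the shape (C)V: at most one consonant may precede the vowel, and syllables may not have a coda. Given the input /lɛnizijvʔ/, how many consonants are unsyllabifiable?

Syllabifying with onset maximization leaves /j/, /v/, /ʔ/ stranded (no codas are permitted; onsets are limited to one consonant).

3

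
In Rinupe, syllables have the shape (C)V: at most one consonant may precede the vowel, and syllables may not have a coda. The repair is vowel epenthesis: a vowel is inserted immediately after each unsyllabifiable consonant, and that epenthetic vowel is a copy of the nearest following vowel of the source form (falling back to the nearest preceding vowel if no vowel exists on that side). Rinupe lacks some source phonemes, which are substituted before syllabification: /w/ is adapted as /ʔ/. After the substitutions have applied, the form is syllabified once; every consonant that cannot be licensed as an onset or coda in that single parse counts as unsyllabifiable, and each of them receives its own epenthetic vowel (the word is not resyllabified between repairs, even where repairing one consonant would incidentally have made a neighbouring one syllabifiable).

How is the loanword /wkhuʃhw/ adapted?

ʔukuhuʃuhuʔu

Substitution: /w/ → /ʔ/, giving /ʔkhuʃhʔ/.
Under (C)V, the unsyllabifiable consonants are /ʔ/, /k/, /ʃ/, /h/, /ʔ/ (no codas are permitted; onsets are limited to one consonant).
Inserting the epenthetic vowel yields /ʔ/ → /ʔu/, /k/ → /ku/, /ʃ/ → /ʃu/, /h/ → /hu/, /ʔ/ → /ʔu/.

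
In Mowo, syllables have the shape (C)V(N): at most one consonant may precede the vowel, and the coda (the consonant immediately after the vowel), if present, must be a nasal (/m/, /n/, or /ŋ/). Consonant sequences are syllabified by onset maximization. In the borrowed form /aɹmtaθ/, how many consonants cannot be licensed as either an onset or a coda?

3

The consonants /ɹ/, /m/, /θ/ cannot be parsed into a legal (C)V(N) syllable (only a nasal (/m/, /n/, or /ŋ/) is licensed in coda position; onsets are limited to one consonant).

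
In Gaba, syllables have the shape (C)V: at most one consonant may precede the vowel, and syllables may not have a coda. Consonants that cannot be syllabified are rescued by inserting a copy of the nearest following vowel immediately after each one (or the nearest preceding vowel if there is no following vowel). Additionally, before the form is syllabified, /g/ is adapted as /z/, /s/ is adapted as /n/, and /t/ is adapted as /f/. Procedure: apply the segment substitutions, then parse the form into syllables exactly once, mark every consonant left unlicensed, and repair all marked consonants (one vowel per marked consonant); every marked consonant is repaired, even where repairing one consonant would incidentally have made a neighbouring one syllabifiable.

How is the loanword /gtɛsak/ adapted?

Substitution: /g/ → /z/, /t/ → /f/, /s/ → /n/, giving /zfɛnak/.
Syllabifying with onset maximization leaves /z/, /k/ stranded (no codas are permitted; onsets are limited to one consonant).
Inserting the epenthetic vowel yields /z/ → /zɛ/, /k/ → /ka/.

zɛfɛnaka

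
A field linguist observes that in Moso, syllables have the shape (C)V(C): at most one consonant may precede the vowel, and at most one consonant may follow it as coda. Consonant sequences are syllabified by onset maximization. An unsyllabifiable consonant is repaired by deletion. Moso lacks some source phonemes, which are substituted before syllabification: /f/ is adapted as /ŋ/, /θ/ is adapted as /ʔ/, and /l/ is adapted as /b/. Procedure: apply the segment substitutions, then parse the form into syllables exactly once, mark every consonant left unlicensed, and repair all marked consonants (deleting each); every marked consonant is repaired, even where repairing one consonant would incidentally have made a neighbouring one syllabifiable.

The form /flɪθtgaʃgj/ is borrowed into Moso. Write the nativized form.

bɪʔgaʃ

Substitution: /f/ → /ŋ/, /l/ → /b/, /θ/ → /ʔ/, giving /ŋbɪʔtgaʃgj/.
The consonants /ŋ/, /t/, /g/, /j/ cannot be parsed into a legal (C)V(C) syllable (at most one coda consonant is licensed; onsets are limited to one consonant).
Each unlicensed consonant is deleted: /ŋ/, /t/, /g/, /j/.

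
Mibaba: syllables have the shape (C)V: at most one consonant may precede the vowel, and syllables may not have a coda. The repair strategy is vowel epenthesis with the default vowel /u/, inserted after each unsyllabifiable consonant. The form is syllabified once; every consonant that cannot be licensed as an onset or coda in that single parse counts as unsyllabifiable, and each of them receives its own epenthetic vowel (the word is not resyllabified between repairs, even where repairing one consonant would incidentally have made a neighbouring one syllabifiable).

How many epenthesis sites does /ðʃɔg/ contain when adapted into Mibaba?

2

The unsyllabifiable consonants are /ð/, /g/; each receives one epenthetic vowel.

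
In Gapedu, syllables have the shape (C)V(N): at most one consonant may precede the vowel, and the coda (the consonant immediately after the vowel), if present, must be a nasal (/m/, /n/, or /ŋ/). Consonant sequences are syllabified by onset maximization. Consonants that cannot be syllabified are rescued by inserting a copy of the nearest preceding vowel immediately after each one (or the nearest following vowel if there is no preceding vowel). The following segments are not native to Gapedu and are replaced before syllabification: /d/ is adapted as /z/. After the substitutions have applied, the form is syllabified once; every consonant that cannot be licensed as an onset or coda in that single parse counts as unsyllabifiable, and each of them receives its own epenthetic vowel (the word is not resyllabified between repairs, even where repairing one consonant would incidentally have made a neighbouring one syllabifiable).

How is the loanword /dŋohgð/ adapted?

zoŋohogoðo

Substitution: /d/ → /z/, giving /zŋohgð/.
The consonants /z/, /h/, /g/, /ð/ cannot be parsed into a legal (C)V(N) syllable (only a nasal (/m/, /n/, or /ŋ/) is licensed in coda position; onsets are limited to one consonant).
Epenthesis after each stranded consonant: /z/ → /zo/, /h/ → /ho/, /g/ → /go/, /ð/ → /ðo/.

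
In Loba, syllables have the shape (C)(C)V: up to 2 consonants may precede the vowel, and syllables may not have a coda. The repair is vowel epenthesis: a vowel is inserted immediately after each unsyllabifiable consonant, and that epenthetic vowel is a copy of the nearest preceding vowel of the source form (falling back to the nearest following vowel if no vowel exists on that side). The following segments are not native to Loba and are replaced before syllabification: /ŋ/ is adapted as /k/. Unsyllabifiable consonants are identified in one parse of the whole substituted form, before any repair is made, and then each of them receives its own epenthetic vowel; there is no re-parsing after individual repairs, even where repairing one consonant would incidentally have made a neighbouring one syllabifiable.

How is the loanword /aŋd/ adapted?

akada

Substitution: /ŋ/ → /k/, giving /akd/.
Syllabifying with onset maximization leaves /k/, /d/ stranded (no codas are permitted; onsets may contain at most 2 consonants).
Each unlicensed consonant becomes the onset of a new syllable: /k/ → /ka/, /d/ → /da/.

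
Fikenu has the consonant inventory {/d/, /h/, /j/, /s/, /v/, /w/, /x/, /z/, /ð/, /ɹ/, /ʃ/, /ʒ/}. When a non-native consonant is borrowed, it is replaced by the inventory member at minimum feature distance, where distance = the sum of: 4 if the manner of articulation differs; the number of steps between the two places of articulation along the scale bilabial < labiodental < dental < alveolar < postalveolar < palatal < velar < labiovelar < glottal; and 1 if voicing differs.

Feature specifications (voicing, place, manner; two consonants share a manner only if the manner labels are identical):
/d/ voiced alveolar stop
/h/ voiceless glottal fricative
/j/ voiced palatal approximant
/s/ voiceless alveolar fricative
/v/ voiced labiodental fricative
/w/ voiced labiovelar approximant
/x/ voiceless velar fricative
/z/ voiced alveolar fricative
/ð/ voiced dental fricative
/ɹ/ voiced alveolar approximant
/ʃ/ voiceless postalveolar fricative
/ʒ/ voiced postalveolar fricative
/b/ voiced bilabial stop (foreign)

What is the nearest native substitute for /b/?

d

/d/ is closest: same manner (stop), place distance 3 (bilabial→alveolar), same voicing; total 3. Next closest is /v/ at distance 5.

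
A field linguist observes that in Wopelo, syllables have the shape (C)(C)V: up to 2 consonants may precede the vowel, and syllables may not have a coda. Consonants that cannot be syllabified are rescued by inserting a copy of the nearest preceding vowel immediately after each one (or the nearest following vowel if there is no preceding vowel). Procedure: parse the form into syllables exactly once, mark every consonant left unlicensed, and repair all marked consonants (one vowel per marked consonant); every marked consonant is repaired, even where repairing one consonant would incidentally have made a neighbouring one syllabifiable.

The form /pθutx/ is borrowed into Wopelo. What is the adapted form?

pθutuxu

Syllabifying with onset maximization leaves /t/, /x/ stranded (no codas are permitted; onsets may contain at most 2 consonants).
Inserting the epenthetic vowel yields /t/ → /tu/, /x/ → /xu/.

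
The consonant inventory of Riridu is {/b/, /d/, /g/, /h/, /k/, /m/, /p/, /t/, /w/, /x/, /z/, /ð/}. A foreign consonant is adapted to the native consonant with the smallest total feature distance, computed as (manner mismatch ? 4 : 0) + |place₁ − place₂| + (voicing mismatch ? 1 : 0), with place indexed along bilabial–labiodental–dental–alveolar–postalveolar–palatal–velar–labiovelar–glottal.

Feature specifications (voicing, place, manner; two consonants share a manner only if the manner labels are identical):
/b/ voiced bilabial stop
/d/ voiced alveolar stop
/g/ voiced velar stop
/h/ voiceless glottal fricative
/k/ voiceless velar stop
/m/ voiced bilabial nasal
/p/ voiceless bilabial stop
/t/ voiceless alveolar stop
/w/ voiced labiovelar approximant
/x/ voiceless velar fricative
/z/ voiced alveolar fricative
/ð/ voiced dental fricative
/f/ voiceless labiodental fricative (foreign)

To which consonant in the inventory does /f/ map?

/ð/ is closest: same manner (fricative), place distance 1 (labiodental→dental), voicing differs (+1); total 2. Next closest is /z/ at distance 3.

ð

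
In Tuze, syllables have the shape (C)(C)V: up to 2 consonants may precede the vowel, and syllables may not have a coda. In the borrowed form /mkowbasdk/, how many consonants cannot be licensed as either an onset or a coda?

3

The consonants /s/, /d/, /k/ cannot be parsed into a legal (C)(C)V syllable (no codas are permitted; onsets may contain at most 2 consonants).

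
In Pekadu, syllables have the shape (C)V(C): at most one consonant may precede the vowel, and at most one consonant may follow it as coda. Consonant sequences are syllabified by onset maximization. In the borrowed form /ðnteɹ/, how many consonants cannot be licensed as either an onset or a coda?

2

The consonants /ð/, /n/ cannot be parsed into a legal (C)V(C) syllable (at most one coda consonant is licensed; onsets are limited to one consonant).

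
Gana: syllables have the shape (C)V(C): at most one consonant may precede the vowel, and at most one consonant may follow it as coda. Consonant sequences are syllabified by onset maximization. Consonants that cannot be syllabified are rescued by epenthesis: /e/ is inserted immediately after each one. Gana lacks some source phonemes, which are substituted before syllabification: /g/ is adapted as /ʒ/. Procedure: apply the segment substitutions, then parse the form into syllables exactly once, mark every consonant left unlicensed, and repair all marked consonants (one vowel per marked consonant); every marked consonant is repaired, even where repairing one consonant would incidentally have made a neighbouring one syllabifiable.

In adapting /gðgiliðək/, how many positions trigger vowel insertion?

After substitution the input is /ʒðʒiliðək/.
The unsyllabifiable consonants are /ʒ/, /ð/; each receives one epenthetic vowel.

2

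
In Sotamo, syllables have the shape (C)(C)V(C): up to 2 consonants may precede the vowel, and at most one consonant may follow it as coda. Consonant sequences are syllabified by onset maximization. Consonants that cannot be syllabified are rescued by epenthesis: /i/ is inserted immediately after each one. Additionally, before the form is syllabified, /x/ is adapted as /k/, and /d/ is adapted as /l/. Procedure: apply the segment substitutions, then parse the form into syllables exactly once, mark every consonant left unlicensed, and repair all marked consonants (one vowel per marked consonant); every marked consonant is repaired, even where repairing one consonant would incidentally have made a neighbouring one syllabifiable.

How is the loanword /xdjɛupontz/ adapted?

kiljɛupontizi

Substitution: /x/ → /k/, /d/ → /l/, giving /kljɛupontz/.
The consonants /k/, /t/, /z/ cannot be parsed into a legal (C)(C)V(C) syllable (at most one coda consonant is licensed; onsets may contain at most 2 consonants).
Epenthesis after each stranded consonant: /k/ → /ki/, /t/ → /ti/, /z/ → /zi/.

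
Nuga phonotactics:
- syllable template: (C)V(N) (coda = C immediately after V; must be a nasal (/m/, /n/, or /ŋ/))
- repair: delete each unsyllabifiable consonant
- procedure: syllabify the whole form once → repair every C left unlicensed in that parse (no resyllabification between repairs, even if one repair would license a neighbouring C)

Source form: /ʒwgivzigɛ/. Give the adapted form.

Under (C)V(N), the unsyllabifiable consonants are /ʒ/, /w/, /v/ (only a nasal (/m/, /n/, or /ŋ/) is licensed in coda position; onsets are limited to one consonant).
Deleting the stranded consonants removes /ʒ/, /w/, /v/.

gizigɛ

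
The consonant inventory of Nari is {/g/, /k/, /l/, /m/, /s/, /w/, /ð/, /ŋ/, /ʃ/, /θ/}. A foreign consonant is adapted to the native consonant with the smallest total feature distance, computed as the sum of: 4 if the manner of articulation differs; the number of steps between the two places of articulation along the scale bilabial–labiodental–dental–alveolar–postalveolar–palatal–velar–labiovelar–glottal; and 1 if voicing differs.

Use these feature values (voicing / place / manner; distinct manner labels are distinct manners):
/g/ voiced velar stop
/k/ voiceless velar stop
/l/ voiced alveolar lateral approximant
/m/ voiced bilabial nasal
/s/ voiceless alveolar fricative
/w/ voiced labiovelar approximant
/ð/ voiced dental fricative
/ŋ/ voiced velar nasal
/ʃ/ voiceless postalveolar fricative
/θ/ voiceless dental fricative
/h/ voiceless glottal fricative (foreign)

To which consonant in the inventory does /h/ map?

/ʃ/ is closest: same manner (fricative), place distance 4 (glottal→postalveolar), same voicing; total 4. Next closest is /s/ at distance 5.

ʃ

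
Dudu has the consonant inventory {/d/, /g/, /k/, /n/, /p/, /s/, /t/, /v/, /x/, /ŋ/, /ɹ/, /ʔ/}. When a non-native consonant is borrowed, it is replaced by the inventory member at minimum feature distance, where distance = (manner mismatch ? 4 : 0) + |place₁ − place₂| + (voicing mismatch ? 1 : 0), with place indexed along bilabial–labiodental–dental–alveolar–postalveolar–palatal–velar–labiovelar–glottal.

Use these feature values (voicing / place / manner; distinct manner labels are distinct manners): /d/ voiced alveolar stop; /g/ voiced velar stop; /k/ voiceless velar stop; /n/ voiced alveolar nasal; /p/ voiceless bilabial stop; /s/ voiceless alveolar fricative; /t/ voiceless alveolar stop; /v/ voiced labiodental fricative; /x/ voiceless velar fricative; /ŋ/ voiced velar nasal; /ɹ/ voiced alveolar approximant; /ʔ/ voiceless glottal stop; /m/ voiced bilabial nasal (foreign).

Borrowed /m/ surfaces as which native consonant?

/n/ is closest: same manner (nasal), place distance 3 (bilabial→alveolar), same voicing; total 3. Next closest is /p/ at distance 5.

n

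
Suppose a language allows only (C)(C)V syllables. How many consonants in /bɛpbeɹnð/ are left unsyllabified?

The consonants /ɹ/, /n/, /ð/ cannot be parsed into a legal (C)(C)V syllable (no codas are permitted; onsets may contain at most 2 consonants).

3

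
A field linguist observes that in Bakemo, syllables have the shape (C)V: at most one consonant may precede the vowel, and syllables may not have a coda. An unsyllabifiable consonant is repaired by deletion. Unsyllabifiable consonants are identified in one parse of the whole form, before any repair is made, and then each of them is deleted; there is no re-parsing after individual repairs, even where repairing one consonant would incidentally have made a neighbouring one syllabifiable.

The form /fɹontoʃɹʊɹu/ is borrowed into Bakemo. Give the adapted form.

Syllabifying with onset maximization leaves /f/, /n/, /ʃ/ stranded (no codas are permitted; onsets are limited to one consonant).
Deleting the stranded consonants removes /f/, /n/, /ʃ/.

ɹotoɹʊɹu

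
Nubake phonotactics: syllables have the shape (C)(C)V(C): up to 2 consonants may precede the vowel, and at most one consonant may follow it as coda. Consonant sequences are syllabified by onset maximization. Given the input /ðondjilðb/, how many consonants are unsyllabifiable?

Syllabifying with onset maximization leaves /ð/, /b/ stranded (at most one coda consonant is licensed; onsets may contain at most 2 consonants).

2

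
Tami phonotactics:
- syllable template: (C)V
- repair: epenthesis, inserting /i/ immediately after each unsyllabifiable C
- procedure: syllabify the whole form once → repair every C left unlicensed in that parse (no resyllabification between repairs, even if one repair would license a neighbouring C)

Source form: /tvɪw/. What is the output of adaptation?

Under (C)V, the unsyllabifiable consonants are /t/, /w/ (no codas are permitted; onsets are limited to one consonant).
Epenthesis after each stranded consonant: /t/ → /ti/, /w/ → /wi/.

tivɪwi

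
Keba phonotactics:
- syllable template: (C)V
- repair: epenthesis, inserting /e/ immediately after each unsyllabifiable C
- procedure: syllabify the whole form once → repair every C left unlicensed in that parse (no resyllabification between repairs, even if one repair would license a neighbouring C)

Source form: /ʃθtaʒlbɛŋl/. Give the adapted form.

Syllabifying with onset maximization leaves /ʃ/, /θ/, /ʒ/, /l/, /ŋ/, /l/ stranded (no codas are permitted; onsets are limited to one consonant).
Inserting the epenthetic vowel yields /ʃ/ → /ʃe/, /θ/ → /θe/, /ʒ/ → /ʒe/, /l/ → /le/, /ŋ/ → /ŋe/, /l/ → /le/.

ʃeθetaʒelebɛŋele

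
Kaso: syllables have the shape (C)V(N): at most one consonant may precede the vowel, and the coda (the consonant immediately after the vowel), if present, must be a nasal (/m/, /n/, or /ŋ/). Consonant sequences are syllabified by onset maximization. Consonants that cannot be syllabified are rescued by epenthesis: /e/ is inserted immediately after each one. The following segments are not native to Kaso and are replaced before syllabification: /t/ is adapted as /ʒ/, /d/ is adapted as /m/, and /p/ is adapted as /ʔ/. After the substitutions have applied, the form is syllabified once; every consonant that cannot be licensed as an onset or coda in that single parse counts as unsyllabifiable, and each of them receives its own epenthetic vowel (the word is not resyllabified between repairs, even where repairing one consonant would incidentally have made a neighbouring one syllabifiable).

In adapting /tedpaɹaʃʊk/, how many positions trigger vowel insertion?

After substitution the input is /ʒemʔaɹaʃʊk/.
The unsyllabifiable consonants are /k/; each receives one epenthetic vowel.

1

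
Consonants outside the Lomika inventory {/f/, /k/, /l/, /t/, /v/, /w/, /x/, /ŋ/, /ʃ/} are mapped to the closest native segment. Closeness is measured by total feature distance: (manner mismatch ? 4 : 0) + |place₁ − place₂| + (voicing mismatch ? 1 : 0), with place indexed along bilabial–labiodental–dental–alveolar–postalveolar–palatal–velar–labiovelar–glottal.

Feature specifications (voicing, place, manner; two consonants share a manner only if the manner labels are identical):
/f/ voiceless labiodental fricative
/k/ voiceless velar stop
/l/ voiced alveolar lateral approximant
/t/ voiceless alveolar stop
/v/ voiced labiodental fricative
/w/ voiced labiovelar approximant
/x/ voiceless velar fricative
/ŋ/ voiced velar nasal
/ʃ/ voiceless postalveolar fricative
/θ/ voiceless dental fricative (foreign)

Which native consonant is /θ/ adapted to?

f

/f/ is closest: same manner (fricative), place distance 1 (dental→labiodental), same voicing; total 1. Next closest is /v/ at distance 2.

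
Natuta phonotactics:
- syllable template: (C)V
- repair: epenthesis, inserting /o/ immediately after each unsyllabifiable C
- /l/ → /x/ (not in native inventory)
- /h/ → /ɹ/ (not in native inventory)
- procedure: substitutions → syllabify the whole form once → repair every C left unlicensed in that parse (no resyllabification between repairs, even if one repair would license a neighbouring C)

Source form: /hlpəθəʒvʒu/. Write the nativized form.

Substitution: /h/ → /ɹ/, /l/ → /x/, giving /ɹxpəθəʒvʒu/.
The consonants /ɹ/, /x/, /ʒ/, /v/ cannot be parsed into a legal (C)V syllable (no codas are permitted; onsets are limited to one consonant).
Inserting the epenthetic vowel yields /ɹ/ → /ɹo/, /x/ → /xo/, /ʒ/ → /ʒo/, /v/ → /vo/.

ɹoxopəθəʒovoʒu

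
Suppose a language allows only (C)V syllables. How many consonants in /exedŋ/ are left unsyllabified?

2

The consonants /d/, /ŋ/ cannot be parsed into a legal (C)V syllable (no codas are permitted; onsets are limited to one consonant).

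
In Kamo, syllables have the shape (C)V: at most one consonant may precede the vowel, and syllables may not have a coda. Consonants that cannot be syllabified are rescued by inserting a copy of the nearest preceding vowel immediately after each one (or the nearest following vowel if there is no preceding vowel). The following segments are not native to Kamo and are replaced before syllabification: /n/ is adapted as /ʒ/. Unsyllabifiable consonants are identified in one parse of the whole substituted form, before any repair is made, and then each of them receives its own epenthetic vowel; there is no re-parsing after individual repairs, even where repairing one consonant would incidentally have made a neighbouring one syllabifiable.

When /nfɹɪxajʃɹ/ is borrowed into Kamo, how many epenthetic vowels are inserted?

5

After substitution the input is /ʒfɹɪxajʃɹ/.
The unsyllabifiable consonants are /ʒ/, /f/, /j/, /ʃ/, /ɹ/; each receives one epenthetic vowel.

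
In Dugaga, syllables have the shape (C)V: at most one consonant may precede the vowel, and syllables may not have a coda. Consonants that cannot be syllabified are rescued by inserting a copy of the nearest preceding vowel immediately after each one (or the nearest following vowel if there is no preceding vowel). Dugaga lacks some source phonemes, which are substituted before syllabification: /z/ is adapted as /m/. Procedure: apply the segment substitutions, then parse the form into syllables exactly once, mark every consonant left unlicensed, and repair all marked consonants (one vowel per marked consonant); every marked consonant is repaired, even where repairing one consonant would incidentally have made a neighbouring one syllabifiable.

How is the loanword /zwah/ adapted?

Substitution: /z/ → /m/, giving /mwah/.
Under (C)V, the unsyllabifiable consonants are /m/, /h/ (no codas are permitted; onsets are limited to one consonant).
Each unlicensed consonant becomes the onset of a new syllable: /m/ → /ma/, /h/ → /ha/.

mawaha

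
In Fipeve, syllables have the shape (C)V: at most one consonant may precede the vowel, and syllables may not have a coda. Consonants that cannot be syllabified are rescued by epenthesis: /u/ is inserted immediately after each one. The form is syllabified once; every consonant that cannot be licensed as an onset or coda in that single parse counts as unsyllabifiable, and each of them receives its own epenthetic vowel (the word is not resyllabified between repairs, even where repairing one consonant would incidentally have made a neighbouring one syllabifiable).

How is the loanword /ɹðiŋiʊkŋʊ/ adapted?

The consonants /ɹ/, /k/ cannot be parsed into a legal (C)V syllable (no codas are permitted; onsets are limited to one consonant).
Inserting the epenthetic vowel yields /ɹ/ → /ɹu/, /k/ → /ku/.

ɹuðiŋiʊkuŋʊ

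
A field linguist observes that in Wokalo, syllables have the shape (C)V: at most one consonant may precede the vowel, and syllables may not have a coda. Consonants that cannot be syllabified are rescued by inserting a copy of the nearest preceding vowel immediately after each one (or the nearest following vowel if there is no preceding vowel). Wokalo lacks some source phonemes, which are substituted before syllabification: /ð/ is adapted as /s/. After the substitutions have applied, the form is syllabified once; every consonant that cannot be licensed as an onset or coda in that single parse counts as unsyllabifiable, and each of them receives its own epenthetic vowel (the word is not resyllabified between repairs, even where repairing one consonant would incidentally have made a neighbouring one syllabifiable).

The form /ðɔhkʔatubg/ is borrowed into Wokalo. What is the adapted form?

Substitution: /ð/ → /s/, giving /sɔhkʔatubg/.
The consonants /h/, /k/, /b/, /g/ cannot be parsed into a legal (C)V syllable (no codas are permitted; onsets are limited to one consonant).
Inserting the epenthetic vowel yields /h/ → /hɔ/, /k/ → /kɔ/, /b/ → /bu/, /g/ → /gu/.

sɔhɔkɔʔatubugu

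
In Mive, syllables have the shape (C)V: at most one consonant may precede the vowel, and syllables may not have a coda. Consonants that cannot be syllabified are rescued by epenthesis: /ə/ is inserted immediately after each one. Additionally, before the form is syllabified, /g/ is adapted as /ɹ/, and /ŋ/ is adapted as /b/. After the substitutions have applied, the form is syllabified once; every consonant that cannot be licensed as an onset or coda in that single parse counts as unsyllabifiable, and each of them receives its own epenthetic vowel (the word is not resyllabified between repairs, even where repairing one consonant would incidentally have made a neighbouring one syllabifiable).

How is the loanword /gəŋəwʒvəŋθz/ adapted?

Substitution: /g/ → /ɹ/, /ŋ/ → /b/, giving /ɹəbəwʒvəbθz/.
The consonants /w/, /ʒ/, /b/, /θ/, /z/ cannot be parsed into a legal (C)V syllable (no codas are permitted; onsets are limited to one consonant).
Each unlicensed consonant becomes the onset of a new syllable: /w/ → /wə/, /ʒ/ → /ʒə/, /b/ → /bə/, /θ/ → /θə/, /z/ → /zə/.

ɹəbəwəʒəvəbəθəzə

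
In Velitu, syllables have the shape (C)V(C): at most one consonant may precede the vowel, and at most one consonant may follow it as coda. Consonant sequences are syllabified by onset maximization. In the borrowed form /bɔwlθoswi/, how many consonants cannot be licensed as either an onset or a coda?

The consonants /l/ cannot be parsed into a legal (C)V(C) syllable (at most one coda consonant is licensed; onsets are limited to one consonant).

1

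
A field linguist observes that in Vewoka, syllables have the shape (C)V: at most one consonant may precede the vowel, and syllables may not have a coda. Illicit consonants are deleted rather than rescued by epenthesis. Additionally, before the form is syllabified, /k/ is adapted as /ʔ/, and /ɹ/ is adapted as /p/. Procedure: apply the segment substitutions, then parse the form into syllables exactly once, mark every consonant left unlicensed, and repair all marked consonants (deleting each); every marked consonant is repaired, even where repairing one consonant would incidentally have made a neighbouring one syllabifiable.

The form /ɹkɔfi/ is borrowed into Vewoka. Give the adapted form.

Substitution: /ɹ/ → /p/, /k/ → /ʔ/, giving /pʔɔfi/.
Under (C)V, the unsyllabifiable consonants are /p/ (no codas are permitted; onsets are limited to one consonant).
Each unlicensed consonant is deleted: /p/.

ʔɔfi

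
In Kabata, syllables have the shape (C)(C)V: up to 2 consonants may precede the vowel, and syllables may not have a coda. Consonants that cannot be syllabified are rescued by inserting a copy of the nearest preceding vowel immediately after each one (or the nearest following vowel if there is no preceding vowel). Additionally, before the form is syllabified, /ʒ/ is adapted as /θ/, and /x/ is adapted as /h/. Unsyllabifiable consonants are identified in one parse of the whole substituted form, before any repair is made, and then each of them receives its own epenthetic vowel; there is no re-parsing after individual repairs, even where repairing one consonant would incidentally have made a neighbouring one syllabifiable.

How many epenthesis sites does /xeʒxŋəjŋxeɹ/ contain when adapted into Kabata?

3

After substitution the input is /heθhŋəjŋheɹ/.
The unsyllabifiable consonants are /θ/, /j/, /ɹ/; each receives one epenthetic vowel.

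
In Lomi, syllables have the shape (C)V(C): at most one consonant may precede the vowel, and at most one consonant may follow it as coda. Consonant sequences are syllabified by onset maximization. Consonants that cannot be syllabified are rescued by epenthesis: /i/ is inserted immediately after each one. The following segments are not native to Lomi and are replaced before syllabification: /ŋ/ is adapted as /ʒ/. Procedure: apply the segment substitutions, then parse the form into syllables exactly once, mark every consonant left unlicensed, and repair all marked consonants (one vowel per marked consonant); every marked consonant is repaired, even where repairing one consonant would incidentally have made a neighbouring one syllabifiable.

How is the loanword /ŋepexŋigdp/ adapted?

ʒepexʒigdipi

Substitution: /ŋ/ → /ʒ/, giving /ʒepexʒigdp/.
Under (C)V(C), the unsyllabifiable consonants are /d/, /p/ (at most one coda consonant is licensed; onsets are limited to one consonant).
Epenthesis after each stranded consonant: /d/ → /di/, /p/ → /pi/.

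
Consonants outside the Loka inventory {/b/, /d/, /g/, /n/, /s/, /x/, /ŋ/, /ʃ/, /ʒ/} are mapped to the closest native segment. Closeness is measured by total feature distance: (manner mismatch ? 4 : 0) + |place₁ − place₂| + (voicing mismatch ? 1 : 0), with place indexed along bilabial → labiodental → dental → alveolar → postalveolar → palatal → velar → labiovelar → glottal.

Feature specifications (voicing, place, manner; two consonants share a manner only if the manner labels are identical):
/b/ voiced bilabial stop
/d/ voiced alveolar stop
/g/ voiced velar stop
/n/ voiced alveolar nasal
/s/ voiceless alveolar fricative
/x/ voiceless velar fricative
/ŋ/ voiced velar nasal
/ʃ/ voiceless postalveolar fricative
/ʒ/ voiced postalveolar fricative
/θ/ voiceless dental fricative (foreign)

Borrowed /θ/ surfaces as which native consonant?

/s/ is closest: same manner (fricative), place distance 1 (dental→alveolar), same voicing; total 1. Next closest is /ʃ/ at distance 2.

s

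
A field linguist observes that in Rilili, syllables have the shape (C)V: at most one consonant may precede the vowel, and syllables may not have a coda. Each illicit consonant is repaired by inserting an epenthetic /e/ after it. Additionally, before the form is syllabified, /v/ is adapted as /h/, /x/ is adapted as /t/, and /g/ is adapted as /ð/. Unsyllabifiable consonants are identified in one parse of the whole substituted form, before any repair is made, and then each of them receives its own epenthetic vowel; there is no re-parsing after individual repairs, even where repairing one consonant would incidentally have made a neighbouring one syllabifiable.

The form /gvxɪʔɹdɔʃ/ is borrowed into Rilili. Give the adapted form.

ðehetɪʔeɹedɔʃe

Substitution: /g/ → /ð/, /v/ → /h/, /x/ → /t/, giving /ðhtɪʔɹdɔʃ/.
Syllabifying with onset maximization leaves /ð/, /h/, /ʔ/, /ɹ/, /ʃ/ stranded (no codas are permitted; onsets are limited to one consonant).
Epenthesis after each stranded consonant: /ð/ → /ðe/, /h/ → /he/, /ʔ/ → /ʔe/, /ɹ/ → /ɹe/, /ʃ/ → /ʃe/.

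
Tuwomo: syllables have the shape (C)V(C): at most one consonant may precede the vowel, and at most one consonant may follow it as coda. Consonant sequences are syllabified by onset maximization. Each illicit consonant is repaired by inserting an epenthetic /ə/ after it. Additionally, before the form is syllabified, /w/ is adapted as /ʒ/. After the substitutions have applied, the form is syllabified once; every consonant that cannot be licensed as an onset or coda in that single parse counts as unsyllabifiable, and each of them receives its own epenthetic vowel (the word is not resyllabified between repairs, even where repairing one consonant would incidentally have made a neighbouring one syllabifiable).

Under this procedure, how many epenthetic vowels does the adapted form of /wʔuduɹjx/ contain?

3

After substitution the input is /ʒʔuduɹjx/.
The unsyllabifiable consonants are /ʒ/, /j/, /x/; each receives one epenthetic vowel.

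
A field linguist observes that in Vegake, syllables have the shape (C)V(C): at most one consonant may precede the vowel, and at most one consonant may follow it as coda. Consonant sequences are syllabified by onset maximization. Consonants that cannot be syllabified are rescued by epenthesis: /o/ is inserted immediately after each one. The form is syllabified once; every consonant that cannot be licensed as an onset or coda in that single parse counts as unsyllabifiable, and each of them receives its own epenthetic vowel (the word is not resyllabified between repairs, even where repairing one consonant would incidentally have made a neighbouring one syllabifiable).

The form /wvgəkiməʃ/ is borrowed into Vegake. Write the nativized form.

wovogəkiməʃ

Under (C)V(C), the unsyllabifiable consonants are /w/, /v/ (at most one coda consonant is licensed; onsets are limited to one consonant).
Each unlicensed consonant becomes the onset of a new syllable: /w/ → /wo/, /v/ → /vo/.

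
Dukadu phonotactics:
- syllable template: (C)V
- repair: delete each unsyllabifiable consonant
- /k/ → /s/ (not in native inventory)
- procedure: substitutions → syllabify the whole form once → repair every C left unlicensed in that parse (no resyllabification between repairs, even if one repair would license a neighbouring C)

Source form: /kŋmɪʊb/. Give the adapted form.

Substitution: /k/ → /s/, giving /sŋmɪʊb/.
The consonants /s/, /ŋ/, /b/ cannot be parsed into a legal (C)V syllable (no codas are permitted; onsets are limited to one consonant).
Deletion applies to /s/, /ŋ/, /b/.

mɪʊ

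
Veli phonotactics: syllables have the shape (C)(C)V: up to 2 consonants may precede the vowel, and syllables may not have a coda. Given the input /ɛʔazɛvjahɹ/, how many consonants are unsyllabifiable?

2

Under (C)(C)V, the unsyllabifiable consonants are /h/, /ɹ/ (no codas are permitted; onsets may contain at most 2 consonants).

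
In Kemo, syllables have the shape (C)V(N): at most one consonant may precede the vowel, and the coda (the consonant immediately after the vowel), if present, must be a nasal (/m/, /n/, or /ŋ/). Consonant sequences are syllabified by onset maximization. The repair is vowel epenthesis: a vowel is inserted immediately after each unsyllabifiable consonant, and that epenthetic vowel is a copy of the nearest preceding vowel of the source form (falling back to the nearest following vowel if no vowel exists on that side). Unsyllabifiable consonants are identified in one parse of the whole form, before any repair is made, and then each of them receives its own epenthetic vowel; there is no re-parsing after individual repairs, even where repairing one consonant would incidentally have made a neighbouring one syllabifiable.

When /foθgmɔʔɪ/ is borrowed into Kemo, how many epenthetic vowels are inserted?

2

The unsyllabifiable consonants are /θ/, /g/; each receives one epenthetic vowel.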